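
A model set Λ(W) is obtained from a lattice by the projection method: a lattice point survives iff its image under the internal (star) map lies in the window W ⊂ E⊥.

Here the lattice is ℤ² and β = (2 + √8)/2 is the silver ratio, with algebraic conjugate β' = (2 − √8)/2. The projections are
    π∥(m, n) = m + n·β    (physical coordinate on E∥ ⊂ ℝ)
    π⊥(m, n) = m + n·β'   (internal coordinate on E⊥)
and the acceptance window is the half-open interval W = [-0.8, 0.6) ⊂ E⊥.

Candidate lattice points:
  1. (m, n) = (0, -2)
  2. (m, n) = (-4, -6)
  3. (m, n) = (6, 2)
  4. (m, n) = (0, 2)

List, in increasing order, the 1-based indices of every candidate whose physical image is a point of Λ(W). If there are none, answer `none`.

Compute β' = (2−√8)/2 = -0.4142, so π⊥(m,n) = m -0.4142·n.
#1 (0,-2): internal coord 0 + (-2)·β' = +0.8284; +0.8284 ∉ [-0.8, 0.6) → out
#2 (-4,-6): internal coord -4 + (-6)·β' = -1.5147; -1.5147 ∉ [-0.8, 0.6) → out
#3 (6,2): internal coord 6 + (2)·β' = +5.1716; +5.1716 ∉ [-0.8, 0.6) → out
#4 (0,2): internal coord 0 + (2)·β' = -0.8284; -0.8284 ∉ [-0.8, 0.6) → out

none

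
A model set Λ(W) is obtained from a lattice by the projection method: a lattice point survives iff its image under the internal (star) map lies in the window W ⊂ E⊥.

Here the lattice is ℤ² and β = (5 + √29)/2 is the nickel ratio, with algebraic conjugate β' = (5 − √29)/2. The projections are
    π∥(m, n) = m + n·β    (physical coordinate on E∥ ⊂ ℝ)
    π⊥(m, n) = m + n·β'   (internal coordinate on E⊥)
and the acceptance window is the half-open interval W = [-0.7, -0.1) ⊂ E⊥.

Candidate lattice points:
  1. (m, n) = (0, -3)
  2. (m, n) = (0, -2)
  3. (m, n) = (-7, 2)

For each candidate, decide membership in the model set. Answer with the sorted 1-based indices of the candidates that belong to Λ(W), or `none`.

Compute β' = (5−√29)/2 = -0.19258, so π⊥(m,n) = m -0.19258·n.
#1 (0,-3): internal coord 0 + (-3)·β' = +0.57775; +0.57775 ∉ [-0.7, -0.1) → out
#2 (0,-2): internal coord 0 + (-2)·β' = +0.38516; +0.38516 ∉ [-0.7, -0.1) → out
#3 (-7,2): internal coord -7 + (2)·β' = -7.38516; -7.38516 ∉ [-0.7, -0.1) → out

none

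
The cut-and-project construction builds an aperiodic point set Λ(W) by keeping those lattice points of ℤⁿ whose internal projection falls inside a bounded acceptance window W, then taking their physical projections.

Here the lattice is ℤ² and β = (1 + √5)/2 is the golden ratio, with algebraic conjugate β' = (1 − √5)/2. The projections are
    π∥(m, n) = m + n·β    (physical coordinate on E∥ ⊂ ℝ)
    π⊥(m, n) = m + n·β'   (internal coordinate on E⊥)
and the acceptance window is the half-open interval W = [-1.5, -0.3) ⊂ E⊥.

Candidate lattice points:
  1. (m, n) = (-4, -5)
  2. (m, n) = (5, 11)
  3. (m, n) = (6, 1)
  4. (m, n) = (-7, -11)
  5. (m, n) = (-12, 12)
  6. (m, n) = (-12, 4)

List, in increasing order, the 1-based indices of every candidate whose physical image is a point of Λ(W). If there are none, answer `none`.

1

Numerically β ≈ 1.61803 and β' = −1/β ≈ -0.61803.
[1] lift (-4,-5): star map gives -0.90983; window check -1.5 ≤ -0.90983 < -0.3 is true → IN Λ
[2] lift (5,11): star map gives -1.79837; window check -1.5 ≤ -1.79837 < -0.3 is false → out
[3] lift (6,1): star map gives 5.38197; window check -1.5 ≤ 5.38197 < -0.3 is false → out
[4] lift (-7,-11): star map gives -0.20163; window check -1.5 ≤ -0.20163 < -0.3 is false → out
[5] lift (-12,12): star map gives -19.41641; window check -1.5 ≤ -19.41641 < -0.3 is false → out
[6] lift (-12,4): star map gives -14.47214; window check -1.5 ≤ -14.47214 < -0.3 is false → out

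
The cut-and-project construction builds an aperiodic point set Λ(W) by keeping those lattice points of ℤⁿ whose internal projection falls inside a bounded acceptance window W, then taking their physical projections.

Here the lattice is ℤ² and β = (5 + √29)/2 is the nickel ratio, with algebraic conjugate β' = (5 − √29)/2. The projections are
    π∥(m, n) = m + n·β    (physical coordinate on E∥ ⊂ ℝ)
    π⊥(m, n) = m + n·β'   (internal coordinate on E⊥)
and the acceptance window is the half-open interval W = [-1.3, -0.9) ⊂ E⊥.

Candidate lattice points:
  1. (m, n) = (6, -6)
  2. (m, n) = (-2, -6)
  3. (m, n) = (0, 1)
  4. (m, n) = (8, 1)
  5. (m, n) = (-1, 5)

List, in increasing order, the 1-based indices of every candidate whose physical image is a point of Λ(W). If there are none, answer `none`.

none

β' = (5−√29)/2 ≈ -0.19258.
[1] lift (6,-6): star map gives 7.15549; window check -1.3 ≤ 7.15549 < -0.9 is false → out
[2] lift (-2,-6): star map gives -0.84451; window check -1.3 ≤ -0.84451 < -0.9 is false → out
[3] lift (0,1): star map gives -0.19258; window check -1.3 ≤ -0.19258 < -0.9 is false → out
[4] lift (8,1): star map gives 7.80742; window check -1.3 ≤ 7.80742 < -0.9 is false → out
[5] lift (-1,5): star map gives -1.96291; window check -1.3 ≤ -1.96291 < -0.9 is false → out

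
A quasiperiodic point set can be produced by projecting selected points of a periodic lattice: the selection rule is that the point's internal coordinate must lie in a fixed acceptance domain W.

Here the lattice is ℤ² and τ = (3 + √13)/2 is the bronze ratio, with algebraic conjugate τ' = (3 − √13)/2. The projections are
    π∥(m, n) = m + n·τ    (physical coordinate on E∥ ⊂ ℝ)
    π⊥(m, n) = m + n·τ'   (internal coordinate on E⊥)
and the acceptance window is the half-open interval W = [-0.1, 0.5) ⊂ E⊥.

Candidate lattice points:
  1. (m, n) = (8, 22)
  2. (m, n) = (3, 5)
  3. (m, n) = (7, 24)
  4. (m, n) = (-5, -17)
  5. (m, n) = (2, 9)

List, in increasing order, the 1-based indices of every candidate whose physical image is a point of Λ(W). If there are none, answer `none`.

4

τ' = (3−√13)/2 ≈ -0.302776.
#1 (8,22): internal coord 8 + (22)·τ' = +1.338936; +1.338936 ∉ [-0.1, 0.5) → out
#2 (3,5): internal coord 3 + (5)·τ' = +1.486122; +1.486122 ∉ [-0.1, 0.5) → out
#3 (7,24): internal coord 7 + (24)·τ' = -0.266615; -0.266615 ∉ [-0.1, 0.5) → out
#4 (-5,-17): internal coord -5 + (-17)·τ' = +0.147186; +0.147186 ∈ [-0.1, 0.5) → IN Λ
#5 (2,9): internal coord 2 + (9)·τ' = -0.724981; -0.724981 ∉ [-0.1, 0.5) → out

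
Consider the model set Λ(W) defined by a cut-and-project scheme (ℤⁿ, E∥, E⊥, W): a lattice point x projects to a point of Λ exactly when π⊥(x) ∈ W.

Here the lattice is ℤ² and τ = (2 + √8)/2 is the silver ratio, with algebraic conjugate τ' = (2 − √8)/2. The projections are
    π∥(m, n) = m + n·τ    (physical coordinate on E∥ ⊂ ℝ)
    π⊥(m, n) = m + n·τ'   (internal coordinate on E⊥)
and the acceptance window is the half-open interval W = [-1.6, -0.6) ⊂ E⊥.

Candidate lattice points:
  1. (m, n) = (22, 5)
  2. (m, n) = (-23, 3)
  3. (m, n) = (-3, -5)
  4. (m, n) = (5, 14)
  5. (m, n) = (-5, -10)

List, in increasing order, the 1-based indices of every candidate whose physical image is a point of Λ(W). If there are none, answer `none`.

Numerically τ ≈ 2.4142 and τ' = −1/τ ≈ -0.4142.
#1 (22,5): internal coord 22 + (5)·τ' = +19.9289; +19.9289 ∉ [-1.6, -0.6) → out
#2 (-23,3): internal coord -23 + (3)·τ' = -24.2426; -24.2426 ∉ [-1.6, -0.6) → out
#3 (-3,-5): internal coord -3 + (-5)·τ' = -0.9289; -0.9289 ∈ [-1.6, -0.6) → IN Λ
#4 (5,14): internal coord 5 + (14)·τ' = -0.7990; -0.7990 ∈ [-1.6, -0.6) → IN Λ
#5 (-5,-10): internal coord -5 + (-10)·τ' = -0.8579; -0.8579 ∈ [-1.6, -0.6) → IN Λ

3, 4, 5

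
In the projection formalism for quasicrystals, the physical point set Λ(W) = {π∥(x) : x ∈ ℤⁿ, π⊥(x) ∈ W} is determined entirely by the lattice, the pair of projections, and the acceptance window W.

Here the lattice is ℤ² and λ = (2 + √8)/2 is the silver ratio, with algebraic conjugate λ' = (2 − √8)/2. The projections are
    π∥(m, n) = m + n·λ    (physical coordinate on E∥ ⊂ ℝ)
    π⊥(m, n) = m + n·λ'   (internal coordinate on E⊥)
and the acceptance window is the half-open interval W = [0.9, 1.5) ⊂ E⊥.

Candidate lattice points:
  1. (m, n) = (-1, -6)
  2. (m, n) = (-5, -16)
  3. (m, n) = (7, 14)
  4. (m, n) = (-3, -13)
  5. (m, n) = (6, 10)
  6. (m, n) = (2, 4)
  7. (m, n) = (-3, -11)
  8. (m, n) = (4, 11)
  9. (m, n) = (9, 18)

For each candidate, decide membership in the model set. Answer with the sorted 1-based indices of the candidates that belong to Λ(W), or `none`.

1, 3

Compute λ' = (2−√8)/2 = -0.4142, so π⊥(m,n) = m -0.4142·n.
#1 (-1,-6): internal coord -1 + (-6)·λ' = +1.4853; +1.4853 ∈ [0.9, 1.5) → IN Λ
#2 (-5,-16): internal coord -5 + (-16)·λ' = +1.6274; +1.6274 ∉ [0.9, 1.5) → out
#3 (7,14): internal coord 7 + (14)·λ' = +1.2010; +1.2010 ∈ [0.9, 1.5) → IN Λ
#4 (-3,-13): internal coord -3 + (-13)·λ' = +2.3848; +2.3848 ∉ [0.9, 1.5) → out
#5 (6,10): internal coord 6 + (10)·λ' = +1.8579; +1.8579 ∉ [0.9, 1.5) → out
#6 (2,4): internal coord 2 + (4)·λ' = +0.3431; +0.3431 ∉ [0.9, 1.5) → out
#7 (-3,-11): internal coord -3 + (-11)·λ' = +1.5563; +1.5563 ∉ [0.9, 1.5) → out
#8 (4,11): internal coord 4 + (11)·λ' = -0.5563; -0.5563 ∉ [0.9, 1.5) → out
#9 (9,18): internal coord 9 + (18)·λ' = +1.5442; +1.5442 ∉ [0.9, 1.5) → out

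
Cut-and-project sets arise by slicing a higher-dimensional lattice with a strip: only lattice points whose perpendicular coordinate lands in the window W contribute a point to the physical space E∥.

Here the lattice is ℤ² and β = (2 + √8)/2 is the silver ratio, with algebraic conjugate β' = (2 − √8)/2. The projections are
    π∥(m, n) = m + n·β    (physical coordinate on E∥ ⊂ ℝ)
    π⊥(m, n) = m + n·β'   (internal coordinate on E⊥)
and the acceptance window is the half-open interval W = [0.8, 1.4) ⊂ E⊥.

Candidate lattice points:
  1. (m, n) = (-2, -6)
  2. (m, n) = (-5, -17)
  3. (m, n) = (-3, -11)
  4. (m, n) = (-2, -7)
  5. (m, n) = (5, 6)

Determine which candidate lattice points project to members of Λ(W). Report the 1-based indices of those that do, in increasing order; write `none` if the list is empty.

4

β' = (2−√8)/2 ≈ -0.4142.
[1] lift (-2,-6): star map gives 0.4853; window check 0.8 ≤ 0.4853 < 1.4 is false → out
[2] lift (-5,-17): star map gives 2.0416; window check 0.8 ≤ 2.0416 < 1.4 is false → out
[3] lift (-3,-11): star map gives 1.5563; window check 0.8 ≤ 1.5563 < 1.4 is false → out
[4] lift (-2,-7): star map gives 0.8995; window check 0.8 ≤ 0.8995 < 1.4 is true → IN Λ
[5] lift (5,6): star map gives 2.5147; window check 0.8 ≤ 2.5147 < 1.4 is false → out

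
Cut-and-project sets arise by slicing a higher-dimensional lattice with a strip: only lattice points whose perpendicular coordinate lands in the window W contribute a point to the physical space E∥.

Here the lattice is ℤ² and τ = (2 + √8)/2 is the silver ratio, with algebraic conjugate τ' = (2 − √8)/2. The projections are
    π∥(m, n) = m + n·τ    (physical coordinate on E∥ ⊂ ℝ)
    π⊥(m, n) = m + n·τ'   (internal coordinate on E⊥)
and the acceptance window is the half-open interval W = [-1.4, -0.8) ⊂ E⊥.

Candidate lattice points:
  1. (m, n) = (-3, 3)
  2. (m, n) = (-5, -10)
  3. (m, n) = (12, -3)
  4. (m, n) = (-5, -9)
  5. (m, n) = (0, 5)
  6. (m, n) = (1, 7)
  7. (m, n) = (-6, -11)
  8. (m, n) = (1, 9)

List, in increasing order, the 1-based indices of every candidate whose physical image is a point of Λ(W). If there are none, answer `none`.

Compute τ' = (2−√8)/2 = -0.41421, so π⊥(m,n) = m -0.41421·n.
candidate 1: (m,n)=(-3,3) → π∥ = -3+3·τ ≈ 4.24264, π⊥ = -3+3·τ' ≈ -4.24264 ∉ [-1.4, -0.8) ⇒ out
candidate 2: (m,n)=(-5,-10) → π∥ = -5-10·τ ≈ -29.14214, π⊥ = -5-10·τ' ≈ -0.85786 ∈ [-1.4, -0.8) ⇒ IN Λ
candidate 3: (m,n)=(12,-3) → π∥ = 12-3·τ ≈ 4.75736, π⊥ = 12-3·τ' ≈ 13.24264 ∉ [-1.4, -0.8) ⇒ out
candidate 4: (m,n)=(-5,-9) → π∥ = -5-9·τ ≈ -26.72792, π⊥ = -5-9·τ' ≈ -1.27208 ∈ [-1.4, -0.8) ⇒ IN Λ
candidate 5: (m,n)=(0,5) → π∥ = 0+5·τ ≈ 12.07107, π⊥ = 0+5·τ' ≈ -2.07107 ∉ [-1.4, -0.8) ⇒ out
candidate 6: (m,n)=(1,7) → π∥ = 1+7·τ ≈ 17.89949, π⊥ = 1+7·τ' ≈ -1.89949 ∉ [-1.4, -0.8) ⇒ out
candidate 7: (m,n)=(-6,-11) → π∥ = -6-11·τ ≈ -32.55635, π⊥ = -6-11·τ' ≈ -1.44365 ∉ [-1.4, -0.8) ⇒ out
candidate 8: (m,n)=(1,9) → π∥ = 1+9·τ ≈ 22.72792, π⊥ = 1+9·τ' ≈ -2.72792 ∉ [-1.4, -0.8) ⇒ out

2, 4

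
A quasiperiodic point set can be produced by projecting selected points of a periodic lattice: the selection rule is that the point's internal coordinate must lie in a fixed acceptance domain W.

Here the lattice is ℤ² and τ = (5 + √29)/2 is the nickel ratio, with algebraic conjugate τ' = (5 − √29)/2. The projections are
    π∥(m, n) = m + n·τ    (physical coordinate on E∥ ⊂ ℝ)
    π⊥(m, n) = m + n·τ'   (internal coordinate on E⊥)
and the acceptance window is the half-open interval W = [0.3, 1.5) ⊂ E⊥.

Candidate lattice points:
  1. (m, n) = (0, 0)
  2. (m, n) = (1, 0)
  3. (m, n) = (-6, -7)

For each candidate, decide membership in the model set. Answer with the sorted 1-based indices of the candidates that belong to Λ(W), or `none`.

τ' = (5−√29)/2 ≈ -0.1926.
candidate 1: (m,n)=(0,0) → π∥ = 0+0·τ ≈ 0.0000, π⊥ = 0+0·τ' ≈ 0.0000 ∉ [0.3, 1.5) ⇒ out
candidate 2: (m,n)=(1,0) → π∥ = 1+0·τ ≈ 1.0000, π⊥ = 1+0·τ' ≈ 1.0000 ∈ [0.3, 1.5) ⇒ IN Λ
candidate 3: (m,n)=(-6,-7) → π∥ = -6-7·τ ≈ -42.3481, π⊥ = -6-7·τ' ≈ -4.6519 ∉ [0.3, 1.5) ⇒ out

2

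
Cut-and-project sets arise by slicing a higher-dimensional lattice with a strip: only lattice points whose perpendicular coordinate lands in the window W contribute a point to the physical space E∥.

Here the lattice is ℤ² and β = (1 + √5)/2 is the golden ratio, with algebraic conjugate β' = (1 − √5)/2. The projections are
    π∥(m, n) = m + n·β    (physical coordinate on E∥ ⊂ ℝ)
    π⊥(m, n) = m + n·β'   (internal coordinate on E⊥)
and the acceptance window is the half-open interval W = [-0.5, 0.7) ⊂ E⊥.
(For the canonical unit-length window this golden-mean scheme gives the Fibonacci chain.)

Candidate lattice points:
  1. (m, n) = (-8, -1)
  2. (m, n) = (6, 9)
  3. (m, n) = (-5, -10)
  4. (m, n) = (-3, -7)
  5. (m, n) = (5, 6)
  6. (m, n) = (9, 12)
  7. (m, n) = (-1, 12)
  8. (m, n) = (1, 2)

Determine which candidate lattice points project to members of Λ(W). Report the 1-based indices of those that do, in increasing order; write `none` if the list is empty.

2, 8

Compute β' = (1−√5)/2 = -0.6180, so π⊥(m,n) = m -0.6180·n.
[1] lift (-8,-1): star map gives -7.3820; window check -0.5 ≤ -7.3820 < 0.7 is false → out
[2] lift (6,9): star map gives 0.4377; window check -0.5 ≤ 0.4377 < 0.7 is true → IN Λ
[3] lift (-5,-10): star map gives 1.1803; window check -0.5 ≤ 1.1803 < 0.7 is false → out
[4] lift (-3,-7): star map gives 1.3262; window check -0.5 ≤ 1.3262 < 0.7 is false → out
[5] lift (5,6): star map gives 1.2918; window check -0.5 ≤ 1.2918 < 0.7 is false → out
[6] lift (9,12): star map gives 1.5836; window check -0.5 ≤ 1.5836 < 0.7 is false → out
[7] lift (-1,12): star map gives -8.4164; window check -0.5 ≤ -8.4164 < 0.7 is false → out
[8] lift (1,2): star map gives -0.2361; window check -0.5 ≤ -0.2361 < 0.7 is true → IN Λ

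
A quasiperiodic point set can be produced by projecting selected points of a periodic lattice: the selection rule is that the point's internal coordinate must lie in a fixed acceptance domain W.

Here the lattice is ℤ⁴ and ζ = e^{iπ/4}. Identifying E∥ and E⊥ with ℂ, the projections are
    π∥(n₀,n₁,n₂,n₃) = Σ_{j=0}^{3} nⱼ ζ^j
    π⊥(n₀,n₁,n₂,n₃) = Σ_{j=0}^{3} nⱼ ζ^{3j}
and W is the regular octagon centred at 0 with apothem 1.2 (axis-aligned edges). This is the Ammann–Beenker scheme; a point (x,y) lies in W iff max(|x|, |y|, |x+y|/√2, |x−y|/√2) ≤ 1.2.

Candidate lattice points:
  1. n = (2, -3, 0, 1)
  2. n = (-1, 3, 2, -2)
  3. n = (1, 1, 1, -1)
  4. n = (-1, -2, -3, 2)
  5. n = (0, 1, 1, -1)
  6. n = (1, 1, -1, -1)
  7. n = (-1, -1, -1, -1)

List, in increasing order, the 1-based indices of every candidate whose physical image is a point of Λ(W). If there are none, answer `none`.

3, 6, 7

With ζ = e^{iπ/4} the internal vectors are ζ^0,ζ^3,ζ^6,ζ^9.
candidate 1: n = (2, -3, 0, 1) → π⊥ ≈ (+4.828427, -1.414214); max(|x|,|y|,|x±y|/√2) = 4.828427 > 1.2 ⇒ ∉ W
candidate 2: n = (-1, 3, 2, -2) → π⊥ ≈ (-4.535534, -1.292893); max(|x|,|y|,|x±y|/√2) = 4.535534 > 1.2 ⇒ ∉ W
candidate 3: n = (1, 1, 1, -1) → π⊥ ≈ (-0.414214, -1.000000); max(|x|,|y|,|x±y|/√2) = 1.000000 ≤ 1.2 ⇒ ∈ W
candidate 4: n = (-1, -2, -3, 2) → π⊥ ≈ (+1.828427, +3.000000); max(|x|,|y|,|x±y|/√2) = 3.414214 > 1.2 ⇒ ∉ W
candidate 5: n = (0, 1, 1, -1) → π⊥ ≈ (-1.414214, -1.000000); max(|x|,|y|,|x±y|/√2) = 1.707107 > 1.2 ⇒ ∉ W
candidate 6: n = (1, 1, -1, -1) → π⊥ ≈ (-0.414214, +1.000000); max(|x|,|y|,|x±y|/√2) = 1.000000 ≤ 1.2 ⇒ ∈ W
candidate 7: n = (-1, -1, -1, -1) → π⊥ ≈ (-1.000000, -0.414214); max(|x|,|y|,|x±y|/√2) = 1.000000 ≤ 1.2 ⇒ ∈ W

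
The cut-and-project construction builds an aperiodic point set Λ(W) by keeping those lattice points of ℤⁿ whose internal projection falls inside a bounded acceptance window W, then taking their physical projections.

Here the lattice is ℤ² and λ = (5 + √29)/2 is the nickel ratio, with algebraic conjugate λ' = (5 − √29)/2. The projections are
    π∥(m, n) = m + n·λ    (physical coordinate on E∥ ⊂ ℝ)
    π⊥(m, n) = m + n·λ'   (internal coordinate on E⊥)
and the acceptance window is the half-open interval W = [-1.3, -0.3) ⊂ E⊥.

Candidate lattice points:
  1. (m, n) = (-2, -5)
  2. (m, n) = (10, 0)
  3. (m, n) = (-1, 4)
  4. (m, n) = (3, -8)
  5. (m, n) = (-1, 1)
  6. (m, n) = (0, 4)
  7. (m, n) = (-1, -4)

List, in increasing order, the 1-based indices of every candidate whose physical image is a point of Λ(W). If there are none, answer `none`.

1, 5, 6

Compute λ' = (5−√29)/2 = -0.19258, so π⊥(m,n) = m -0.19258·n.
[1] lift (-2,-5): star map gives -1.03709; window check -1.3 ≤ -1.03709 < -0.3 is true → IN Λ
[2] lift (10,0): star map gives 10.00000; window check -1.3 ≤ 10.00000 < -0.3 is false → out
[3] lift (-1,4): star map gives -1.77033; window check -1.3 ≤ -1.77033 < -0.3 is false → out
[4] lift (3,-8): star map gives 4.54066; window check -1.3 ≤ 4.54066 < -0.3 is false → out
[5] lift (-1,1): star map gives -1.19258; window check -1.3 ≤ -1.19258 < -0.3 is true → IN Λ
[6] lift (0,4): star map gives -0.77033; window check -1.3 ≤ -0.77033 < -0.3 is true → IN Λ
[7] lift (-1,-4): star map gives -0.22967; window check -1.3 ≤ -0.22967 < -0.3 is false → out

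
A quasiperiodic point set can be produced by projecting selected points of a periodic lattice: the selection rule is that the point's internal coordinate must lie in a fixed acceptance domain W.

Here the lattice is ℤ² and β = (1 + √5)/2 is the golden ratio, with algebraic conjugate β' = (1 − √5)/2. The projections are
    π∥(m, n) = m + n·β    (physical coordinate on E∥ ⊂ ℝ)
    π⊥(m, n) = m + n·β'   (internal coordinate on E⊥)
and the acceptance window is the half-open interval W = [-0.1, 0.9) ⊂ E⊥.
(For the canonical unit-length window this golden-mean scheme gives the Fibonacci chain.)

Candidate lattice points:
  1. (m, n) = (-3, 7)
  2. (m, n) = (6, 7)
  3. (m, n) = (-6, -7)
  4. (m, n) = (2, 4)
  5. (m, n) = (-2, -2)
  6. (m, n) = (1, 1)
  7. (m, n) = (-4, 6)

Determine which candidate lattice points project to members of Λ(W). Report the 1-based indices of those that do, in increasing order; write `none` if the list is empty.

6

Compute β' = (1−√5)/2 = -0.61803, so π⊥(m,n) = m -0.61803·n.
candidate 1: (m,n)=(-3,7) → π∥ = -3+7·β ≈ 8.32624, π⊥ = -3+7·β' ≈ -7.32624 ∉ [-0.1, 0.9) ⇒ out
candidate 2: (m,n)=(6,7) → π∥ = 6+7·β ≈ 17.32624, π⊥ = 6+7·β' ≈ 1.67376 ∉ [-0.1, 0.9) ⇒ out
candidate 3: (m,n)=(-6,-7) → π∥ = -6-7·β ≈ -17.32624, π⊥ = -6-7·β' ≈ -1.67376 ∉ [-0.1, 0.9) ⇒ out
candidate 4: (m,n)=(2,4) → π∥ = 2+4·β ≈ 8.47214, π⊥ = 2+4·β' ≈ -0.47214 ∉ [-0.1, 0.9) ⇒ out
candidate 5: (m,n)=(-2,-2) → π∥ = -2-2·β ≈ -5.23607, π⊥ = -2-2·β' ≈ -0.76393 ∉ [-0.1, 0.9) ⇒ out
candidate 6: (m,n)=(1,1) → π∥ = 1+1·β ≈ 2.61803, π⊥ = 1+1·β' ≈ 0.38197 ∈ [-0.1, 0.9) ⇒ IN Λ
candidate 7: (m,n)=(-4,6) → π∥ = -4+6·β ≈ 5.70820, π⊥ = -4+6·β' ≈ -7.70820 ∉ [-0.1, 0.9) ⇒ out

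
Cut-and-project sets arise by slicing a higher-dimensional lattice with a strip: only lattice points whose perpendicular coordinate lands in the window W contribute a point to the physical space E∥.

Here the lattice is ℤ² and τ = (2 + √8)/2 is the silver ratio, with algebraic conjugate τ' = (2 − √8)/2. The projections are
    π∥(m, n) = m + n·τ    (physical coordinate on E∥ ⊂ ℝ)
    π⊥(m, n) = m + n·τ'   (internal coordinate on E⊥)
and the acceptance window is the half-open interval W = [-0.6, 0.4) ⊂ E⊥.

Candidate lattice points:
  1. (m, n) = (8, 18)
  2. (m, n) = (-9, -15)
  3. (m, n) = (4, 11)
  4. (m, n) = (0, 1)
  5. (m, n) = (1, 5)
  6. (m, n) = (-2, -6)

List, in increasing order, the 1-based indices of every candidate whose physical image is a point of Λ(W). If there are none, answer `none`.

Compute τ' = (2−√8)/2 = -0.414214, so π⊥(m,n) = m -0.414214·n.
[1] lift (8,18): star map gives 0.544156; window check -0.6 ≤ 0.544156 < 0.4 is false → out
[2] lift (-9,-15): star map gives -2.786797; window check -0.6 ≤ -2.786797 < 0.4 is false → out
[3] lift (4,11): star map gives -0.556349; window check -0.6 ≤ -0.556349 < 0.4 is true → IN Λ
[4] lift (0,1): star map gives -0.414214; window check -0.6 ≤ -0.414214 < 0.4 is true → IN Λ
[5] lift (1,5): star map gives -1.071068; window check -0.6 ≤ -1.071068 < 0.4 is false → out
[6] lift (-2,-6): star map gives 0.485281; window check -0.6 ≤ 0.485281 < 0.4 is false → out

3, 4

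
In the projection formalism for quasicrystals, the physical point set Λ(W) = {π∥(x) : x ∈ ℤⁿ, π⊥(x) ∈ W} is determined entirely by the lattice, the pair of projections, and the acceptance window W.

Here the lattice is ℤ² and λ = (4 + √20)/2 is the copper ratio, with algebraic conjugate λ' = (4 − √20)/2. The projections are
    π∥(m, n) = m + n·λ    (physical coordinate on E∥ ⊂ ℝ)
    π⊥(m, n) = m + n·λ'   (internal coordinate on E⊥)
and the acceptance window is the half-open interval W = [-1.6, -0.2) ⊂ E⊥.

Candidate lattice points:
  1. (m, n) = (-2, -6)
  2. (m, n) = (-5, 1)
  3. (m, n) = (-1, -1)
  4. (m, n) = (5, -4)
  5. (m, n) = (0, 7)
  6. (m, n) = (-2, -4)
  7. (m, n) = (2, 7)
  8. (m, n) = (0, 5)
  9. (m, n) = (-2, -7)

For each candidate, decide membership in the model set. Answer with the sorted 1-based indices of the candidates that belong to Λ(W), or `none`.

1, 3, 6, 8, 9

Compute λ' = (4−√20)/2 = -0.2361, so π⊥(m,n) = m -0.2361·n.
#1 (-2,-6): internal coord -2 + (-6)·λ' = -0.5836; -0.5836 ∈ [-1.6, -0.2) → IN Λ
#2 (-5,1): internal coord -5 + (1)·λ' = -5.2361; -5.2361 ∉ [-1.6, -0.2) → out
#3 (-1,-1): internal coord -1 + (-1)·λ' = -0.7639; -0.7639 ∈ [-1.6, -0.2) → IN Λ
#4 (5,-4): internal coord 5 + (-4)·λ' = +5.9443; +5.9443 ∉ [-1.6, -0.2) → out
#5 (0,7): internal coord 0 + (7)·λ' = -1.6525; -1.6525 ∉ [-1.6, -0.2) → out
#6 (-2,-4): internal coord -2 + (-4)·λ' = -1.0557; -1.0557 ∈ [-1.6, -0.2) → IN Λ
#7 (2,7): internal coord 2 + (7)·λ' = +0.3475; +0.3475 ∉ [-1.6, -0.2) → out
#8 (0,5): internal coord 0 + (5)·λ' = -1.1803; -1.1803 ∈ [-1.6, -0.2) → IN Λ
#9 (-2,-7): internal coord -2 + (-7)·λ' = -0.3475; -0.3475 ∈ [-1.6, -0.2) → IN Λ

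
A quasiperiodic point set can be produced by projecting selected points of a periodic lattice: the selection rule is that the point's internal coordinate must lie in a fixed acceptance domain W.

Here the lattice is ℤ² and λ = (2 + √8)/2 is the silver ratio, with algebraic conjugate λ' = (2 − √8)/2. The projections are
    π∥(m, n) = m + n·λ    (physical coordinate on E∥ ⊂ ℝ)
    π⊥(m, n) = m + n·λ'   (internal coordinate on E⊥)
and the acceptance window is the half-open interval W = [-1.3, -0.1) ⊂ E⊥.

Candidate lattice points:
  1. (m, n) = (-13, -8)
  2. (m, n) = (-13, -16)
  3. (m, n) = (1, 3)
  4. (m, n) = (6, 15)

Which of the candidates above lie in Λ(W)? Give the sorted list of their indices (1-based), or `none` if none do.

3, 4

Compute λ' = (2−√8)/2 = -0.4142, so π⊥(m,n) = m -0.4142·n.
candidate 1: (m,n)=(-13,-8) → π∥ = -13-8·λ ≈ -32.3137, π⊥ = -13-8·λ' ≈ -9.6863 ∉ [-1.3, -0.1) ⇒ out
candidate 2: (m,n)=(-13,-16) → π∥ = -13-16·λ ≈ -51.6274, π⊥ = -13-16·λ' ≈ -6.3726 ∉ [-1.3, -0.1) ⇒ out
candidate 3: (m,n)=(1,3) → π∥ = 1+3·λ ≈ 8.2426, π⊥ = 1+3·λ' ≈ -0.2426 ∈ [-1.3, -0.1) ⇒ IN Λ
candidate 4: (m,n)=(6,15) → π∥ = 6+15·λ ≈ 42.2132, π⊥ = 6+15·λ' ≈ -0.2132 ∈ [-1.3, -0.1) ⇒ IN Λ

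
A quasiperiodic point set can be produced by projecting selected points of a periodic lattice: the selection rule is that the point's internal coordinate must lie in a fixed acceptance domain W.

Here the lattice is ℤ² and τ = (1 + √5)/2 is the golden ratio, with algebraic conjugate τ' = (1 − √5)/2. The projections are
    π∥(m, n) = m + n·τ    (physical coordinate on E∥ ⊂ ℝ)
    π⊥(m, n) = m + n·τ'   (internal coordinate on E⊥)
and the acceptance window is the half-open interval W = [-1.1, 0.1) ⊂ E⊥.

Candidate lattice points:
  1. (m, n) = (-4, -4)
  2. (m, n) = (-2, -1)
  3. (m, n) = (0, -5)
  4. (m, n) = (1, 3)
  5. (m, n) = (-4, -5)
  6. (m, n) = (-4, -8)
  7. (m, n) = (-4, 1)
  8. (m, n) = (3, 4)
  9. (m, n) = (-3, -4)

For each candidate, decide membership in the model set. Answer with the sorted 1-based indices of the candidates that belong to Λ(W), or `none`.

Compute τ' = (1−√5)/2 = -0.618034, so π⊥(m,n) = m -0.618034·n.
#1 (-4,-4): internal coord -4 + (-4)·τ' = -1.527864; -1.527864 ∉ [-1.1, 0.1) → out
#2 (-2,-1): internal coord -2 + (-1)·τ' = -1.381966; -1.381966 ∉ [-1.1, 0.1) → out
#3 (0,-5): internal coord 0 + (-5)·τ' = +3.090170; +3.090170 ∉ [-1.1, 0.1) → out
#4 (1,3): internal coord 1 + (3)·τ' = -0.854102; -0.854102 ∈ [-1.1, 0.1) → IN Λ
#5 (-4,-5): internal coord -4 + (-5)·τ' = -0.909830; -0.909830 ∈ [-1.1, 0.1) → IN Λ
#6 (-4,-8): internal coord -4 + (-8)·τ' = +0.944272; +0.944272 ∉ [-1.1, 0.1) → out
#7 (-4,1): internal coord -4 + (1)·τ' = -4.618034; -4.618034 ∉ [-1.1, 0.1) → out
#8 (3,4): internal coord 3 + (4)·τ' = +0.527864; +0.527864 ∉ [-1.1, 0.1) → out
#9 (-3,-4): internal coord -3 + (-4)·τ' = -0.527864; -0.527864 ∈ [-1.1, 0.1) → IN Λ

4, 5, 9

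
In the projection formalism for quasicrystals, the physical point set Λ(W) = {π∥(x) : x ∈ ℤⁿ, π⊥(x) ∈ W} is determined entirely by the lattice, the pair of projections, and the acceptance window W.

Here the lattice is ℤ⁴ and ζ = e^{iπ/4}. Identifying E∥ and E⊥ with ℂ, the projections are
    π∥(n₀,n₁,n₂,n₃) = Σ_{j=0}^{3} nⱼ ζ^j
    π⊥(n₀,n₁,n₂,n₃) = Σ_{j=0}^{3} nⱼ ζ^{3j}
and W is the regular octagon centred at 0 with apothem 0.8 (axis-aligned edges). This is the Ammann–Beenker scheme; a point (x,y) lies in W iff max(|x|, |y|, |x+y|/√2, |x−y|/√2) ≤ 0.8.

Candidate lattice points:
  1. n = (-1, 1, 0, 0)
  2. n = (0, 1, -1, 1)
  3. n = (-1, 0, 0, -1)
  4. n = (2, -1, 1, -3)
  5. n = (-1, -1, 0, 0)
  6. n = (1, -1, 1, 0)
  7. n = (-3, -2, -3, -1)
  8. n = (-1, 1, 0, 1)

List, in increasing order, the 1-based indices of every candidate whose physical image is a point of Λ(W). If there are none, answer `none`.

π⊥(n) = n₀ + n₁ζ³ + n₂ζ⁶ + n₃ζ⁹ where ζ = e^{iπ/4}.
candidate 1: n = (-1, 1, 0, 0) → π⊥ ≈ (-1.707107, +0.707107); max(|x|,|y|,|x±y|/√2) = 1.707107 > 0.8 ⇒ ∉ W
candidate 2: n = (0, 1, -1, 1) → π⊥ ≈ (+0.000000, +2.414214); max(|x|,|y|,|x±y|/√2) = 2.414214 > 0.8 ⇒ ∉ W
candidate 3: n = (-1, 0, 0, -1) → π⊥ ≈ (-1.707107, -0.707107); max(|x|,|y|,|x±y|/√2) = 1.707107 > 0.8 ⇒ ∉ W
candidate 4: n = (2, -1, 1, -3) → π⊥ ≈ (+0.585786, -3.828427); max(|x|,|y|,|x±y|/√2) = 3.828427 > 0.8 ⇒ ∉ W
candidate 5: n = (-1, -1, 0, 0) → π⊥ ≈ (-0.292893, -0.707107); max(|x|,|y|,|x±y|/√2) = 0.707107 ≤ 0.8 ⇒ ∈ W
candidate 6: n = (1, -1, 1, 0) → π⊥ ≈ (+1.707107, -1.707107); max(|x|,|y|,|x±y|/√2) = 2.414214 > 0.8 ⇒ ∉ W
candidate 7: n = (-3, -2, -3, -1) → π⊥ ≈ (-2.292893, +0.878680); max(|x|,|y|,|x±y|/√2) = 2.292893 > 0.8 ⇒ ∉ W
candidate 8: n = (-1, 1, 0, 1) → π⊥ ≈ (-1.000000, +1.414214); max(|x|,|y|,|x±y|/√2) = 1.707107 > 0.8 ⇒ ∉ W

5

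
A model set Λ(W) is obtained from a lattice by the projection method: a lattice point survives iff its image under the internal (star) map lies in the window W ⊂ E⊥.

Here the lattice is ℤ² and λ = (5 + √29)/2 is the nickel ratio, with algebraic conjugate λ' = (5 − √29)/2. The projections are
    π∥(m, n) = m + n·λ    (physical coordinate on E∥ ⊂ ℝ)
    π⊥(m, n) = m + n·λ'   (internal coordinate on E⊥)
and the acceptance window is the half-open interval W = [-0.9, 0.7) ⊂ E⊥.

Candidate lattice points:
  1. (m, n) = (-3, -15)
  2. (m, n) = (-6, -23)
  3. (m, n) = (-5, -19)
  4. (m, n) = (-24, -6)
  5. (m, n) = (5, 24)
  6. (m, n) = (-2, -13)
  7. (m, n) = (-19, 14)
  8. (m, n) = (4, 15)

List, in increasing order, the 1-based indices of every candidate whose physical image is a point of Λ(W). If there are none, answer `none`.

Compute λ' = (5−√29)/2 = -0.19258, so π⊥(m,n) = m -0.19258·n.
#1 (-3,-15): internal coord -3 + (-15)·λ' = -0.11126; -0.11126 ∈ [-0.9, 0.7) → IN Λ
#2 (-6,-23): internal coord -6 + (-23)·λ' = -1.57060; -1.57060 ∉ [-0.9, 0.7) → out
#3 (-5,-19): internal coord -5 + (-19)·λ' = -1.34093; -1.34093 ∉ [-0.9, 0.7) → out
#4 (-24,-6): internal coord -24 + (-6)·λ' = -22.84451; -22.84451 ∉ [-0.9, 0.7) → out
#5 (5,24): internal coord 5 + (24)·λ' = +0.37802; +0.37802 ∈ [-0.9, 0.7) → IN Λ
#6 (-2,-13): internal coord -2 + (-13)·λ' = +0.50357; +0.50357 ∈ [-0.9, 0.7) → IN Λ
#7 (-19,14): internal coord -19 + (14)·λ' = -21.69615; -21.69615 ∉ [-0.9, 0.7) → out
#8 (4,15): internal coord 4 + (15)·λ' = +1.11126; +1.11126 ∉ [-0.9, 0.7) → out

1, 5, 6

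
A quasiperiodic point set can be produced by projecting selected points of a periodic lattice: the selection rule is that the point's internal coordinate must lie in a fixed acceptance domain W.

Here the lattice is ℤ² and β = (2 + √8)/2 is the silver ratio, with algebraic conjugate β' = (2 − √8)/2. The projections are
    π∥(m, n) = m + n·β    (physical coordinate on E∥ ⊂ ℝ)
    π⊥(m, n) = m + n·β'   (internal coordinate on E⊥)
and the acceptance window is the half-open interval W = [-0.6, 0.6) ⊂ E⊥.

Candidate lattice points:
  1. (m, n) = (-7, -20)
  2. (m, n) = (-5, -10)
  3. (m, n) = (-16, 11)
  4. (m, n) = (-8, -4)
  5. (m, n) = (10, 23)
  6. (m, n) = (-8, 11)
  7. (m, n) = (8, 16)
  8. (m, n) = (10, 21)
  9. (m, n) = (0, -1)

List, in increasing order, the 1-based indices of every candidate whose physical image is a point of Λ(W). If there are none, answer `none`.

Compute β' = (2−√8)/2 = -0.414214, so π⊥(m,n) = m -0.414214·n.
#1 (-7,-20): internal coord -7 + (-20)·β' = +1.284271; +1.284271 ∉ [-0.6, 0.6) → out
#2 (-5,-10): internal coord -5 + (-10)·β' = -0.857864; -0.857864 ∉ [-0.6, 0.6) → out
#3 (-16,11): internal coord -16 + (11)·β' = -20.556349; -20.556349 ∉ [-0.6, 0.6) → out
#4 (-8,-4): internal coord -8 + (-4)·β' = -6.343146; -6.343146 ∉ [-0.6, 0.6) → out
#5 (10,23): internal coord 10 + (23)·β' = +0.473088; +0.473088 ∈ [-0.6, 0.6) → IN Λ
#6 (-8,11): internal coord -8 + (11)·β' = -12.556349; -12.556349 ∉ [-0.6, 0.6) → out
#7 (8,16): internal coord 8 + (16)·β' = +1.372583; +1.372583 ∉ [-0.6, 0.6) → out
#8 (10,21): internal coord 10 + (21)·β' = +1.301515; +1.301515 ∉ [-0.6, 0.6) → out
#9 (0,-1): internal coord 0 + (-1)·β' = +0.414214; +0.414214 ∈ [-0.6, 0.6) → IN Λ

5, 9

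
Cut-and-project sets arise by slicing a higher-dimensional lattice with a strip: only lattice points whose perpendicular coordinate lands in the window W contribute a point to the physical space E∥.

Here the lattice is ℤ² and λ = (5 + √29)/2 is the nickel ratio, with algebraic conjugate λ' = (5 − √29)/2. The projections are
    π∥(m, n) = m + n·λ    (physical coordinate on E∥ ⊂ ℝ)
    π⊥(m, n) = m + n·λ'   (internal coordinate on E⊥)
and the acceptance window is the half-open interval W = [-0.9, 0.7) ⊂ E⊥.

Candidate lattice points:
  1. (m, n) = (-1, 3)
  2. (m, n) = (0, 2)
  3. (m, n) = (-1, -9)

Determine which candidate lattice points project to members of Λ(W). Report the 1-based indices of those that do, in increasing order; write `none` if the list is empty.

2

λ' = (5−√29)/2 ≈ -0.19258.
[1] lift (-1,3): star map gives -1.57775; window check -0.9 ≤ -1.57775 < 0.7 is false → out
[2] lift (0,2): star map gives -0.38516; window check -0.9 ≤ -0.38516 < 0.7 is true → IN Λ
[3] lift (-1,-9): star map gives 0.73324; window check -0.9 ≤ 0.73324 < 0.7 is false → out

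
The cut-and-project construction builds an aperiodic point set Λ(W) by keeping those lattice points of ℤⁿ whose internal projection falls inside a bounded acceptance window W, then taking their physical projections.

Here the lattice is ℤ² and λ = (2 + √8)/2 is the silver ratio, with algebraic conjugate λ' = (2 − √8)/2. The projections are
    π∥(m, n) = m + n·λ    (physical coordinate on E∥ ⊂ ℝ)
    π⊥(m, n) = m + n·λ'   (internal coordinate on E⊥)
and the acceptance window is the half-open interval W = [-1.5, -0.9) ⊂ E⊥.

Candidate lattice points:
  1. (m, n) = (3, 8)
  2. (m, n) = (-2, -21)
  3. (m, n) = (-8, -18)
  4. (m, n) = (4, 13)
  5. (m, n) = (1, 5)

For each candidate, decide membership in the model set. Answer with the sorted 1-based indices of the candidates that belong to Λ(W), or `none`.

Compute λ' = (2−√8)/2 = -0.41421, so π⊥(m,n) = m -0.41421·n.
#1 (3,8): internal coord 3 + (8)·λ' = -0.31371; -0.31371 ∉ [-1.5, -0.9) → out
#2 (-2,-21): internal coord -2 + (-21)·λ' = +6.69848; +6.69848 ∉ [-1.5, -0.9) → out
#3 (-8,-18): internal coord -8 + (-18)·λ' = -0.54416; -0.54416 ∉ [-1.5, -0.9) → out
#4 (4,13): internal coord 4 + (13)·λ' = -1.38478; -1.38478 ∈ [-1.5, -0.9) → IN Λ
#5 (1,5): internal coord 1 + (5)·λ' = -1.07107; -1.07107 ∈ [-1.5, -0.9) → IN Λ

4, 5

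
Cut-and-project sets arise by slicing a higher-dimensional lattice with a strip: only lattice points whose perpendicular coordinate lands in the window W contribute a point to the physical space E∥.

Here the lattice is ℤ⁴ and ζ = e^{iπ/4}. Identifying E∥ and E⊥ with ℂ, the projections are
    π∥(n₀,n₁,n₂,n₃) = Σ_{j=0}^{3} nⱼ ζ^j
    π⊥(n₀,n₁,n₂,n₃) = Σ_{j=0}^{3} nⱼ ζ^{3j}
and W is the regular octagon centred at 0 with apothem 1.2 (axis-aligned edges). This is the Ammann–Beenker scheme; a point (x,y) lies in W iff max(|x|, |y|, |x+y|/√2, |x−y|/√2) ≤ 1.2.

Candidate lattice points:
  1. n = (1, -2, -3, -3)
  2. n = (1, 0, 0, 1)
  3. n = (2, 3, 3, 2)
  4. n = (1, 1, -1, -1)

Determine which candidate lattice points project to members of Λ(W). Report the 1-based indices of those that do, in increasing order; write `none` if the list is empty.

π⊥(n) = n₀ + n₁ζ³ + n₂ζ⁶ + n₃ζ⁹ where ζ = e^{iπ/4}.
#1 (1, -2, -3, -3): internal (0.2929, -0.5355); octagon support 0.5858 vs apothem 1.2 → ∈ W
#2 (1, 0, 0, 1): internal (1.7071, 0.7071); octagon support 1.7071 vs apothem 1.2 → ∉ W
#3 (2, 3, 3, 2): internal (1.2929, 0.5355); octagon support 1.2929 vs apothem 1.2 → ∉ W
#4 (1, 1, -1, -1): internal (-0.4142, 1.0000); octagon support 1.0000 vs apothem 1.2 → ∈ W

1, 4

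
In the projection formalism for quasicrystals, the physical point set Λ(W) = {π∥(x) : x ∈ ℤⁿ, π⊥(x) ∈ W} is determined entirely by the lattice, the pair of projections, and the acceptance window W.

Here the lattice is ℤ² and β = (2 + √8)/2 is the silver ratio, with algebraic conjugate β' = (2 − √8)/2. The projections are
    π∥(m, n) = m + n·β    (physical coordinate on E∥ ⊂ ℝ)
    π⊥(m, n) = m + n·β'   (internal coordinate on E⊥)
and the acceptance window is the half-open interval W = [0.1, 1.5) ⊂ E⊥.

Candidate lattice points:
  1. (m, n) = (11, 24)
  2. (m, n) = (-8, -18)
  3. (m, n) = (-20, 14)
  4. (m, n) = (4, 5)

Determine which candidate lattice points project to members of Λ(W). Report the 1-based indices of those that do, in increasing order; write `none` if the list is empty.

1

Numerically β ≈ 2.41421 and β' = −1/β ≈ -0.41421.
[1] lift (11,24): star map gives 1.05887; window check 0.1 ≤ 1.05887 < 1.5 is true → IN Λ
[2] lift (-8,-18): star map gives -0.54416; window check 0.1 ≤ -0.54416 < 1.5 is false → out
[3] lift (-20,14): star map gives -25.79899; window check 0.1 ≤ -25.79899 < 1.5 is false → out
[4] lift (4,5): star map gives 1.92893; window check 0.1 ≤ 1.92893 < 1.5 is false → out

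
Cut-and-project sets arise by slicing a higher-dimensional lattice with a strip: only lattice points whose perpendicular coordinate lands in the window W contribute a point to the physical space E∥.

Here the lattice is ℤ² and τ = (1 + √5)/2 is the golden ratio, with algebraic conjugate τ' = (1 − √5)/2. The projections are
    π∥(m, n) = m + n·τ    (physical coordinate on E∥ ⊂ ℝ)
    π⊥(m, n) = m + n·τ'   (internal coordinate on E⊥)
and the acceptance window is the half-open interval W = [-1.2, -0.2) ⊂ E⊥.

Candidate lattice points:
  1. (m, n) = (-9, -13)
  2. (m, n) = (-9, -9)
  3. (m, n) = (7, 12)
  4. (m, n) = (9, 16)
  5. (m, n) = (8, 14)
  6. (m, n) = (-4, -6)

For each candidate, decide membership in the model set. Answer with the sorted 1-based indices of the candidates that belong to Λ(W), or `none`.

Numerically τ ≈ 1.6180 and τ' = −1/τ ≈ -0.6180.
[1] lift (-9,-13): star map gives -0.9656; window check -1.2 ≤ -0.9656 < -0.2 is true → IN Λ
[2] lift (-9,-9): star map gives -3.4377; window check -1.2 ≤ -3.4377 < -0.2 is false → out
[3] lift (7,12): star map gives -0.4164; window check -1.2 ≤ -0.4164 < -0.2 is true → IN Λ
[4] lift (9,16): star map gives -0.8885; window check -1.2 ≤ -0.8885 < -0.2 is true → IN Λ
[5] lift (8,14): star map gives -0.6525; window check -1.2 ≤ -0.6525 < -0.2 is true → IN Λ
[6] lift (-4,-6): star map gives -0.2918; window check -1.2 ≤ -0.2918 < -0.2 is true → IN Λ

1, 3, 4, 5, 6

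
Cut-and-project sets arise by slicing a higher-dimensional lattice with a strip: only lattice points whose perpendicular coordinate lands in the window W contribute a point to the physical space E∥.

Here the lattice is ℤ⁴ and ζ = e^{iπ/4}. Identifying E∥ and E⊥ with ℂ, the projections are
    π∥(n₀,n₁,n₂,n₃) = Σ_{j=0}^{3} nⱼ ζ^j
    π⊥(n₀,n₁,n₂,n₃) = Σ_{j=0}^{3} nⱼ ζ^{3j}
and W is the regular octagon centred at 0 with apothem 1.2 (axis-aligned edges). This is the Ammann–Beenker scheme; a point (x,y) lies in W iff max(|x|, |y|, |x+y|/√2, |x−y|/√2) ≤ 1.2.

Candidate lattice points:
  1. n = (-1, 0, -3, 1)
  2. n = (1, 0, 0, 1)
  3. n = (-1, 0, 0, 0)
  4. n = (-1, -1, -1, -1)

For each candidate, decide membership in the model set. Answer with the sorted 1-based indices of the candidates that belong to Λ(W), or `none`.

With ζ = e^{iπ/4} the internal vectors are ζ^0,ζ^3,ζ^6,ζ^9.
#1 (-1, 0, -3, 1): internal (-0.2929, 3.7071); octagon support 3.7071 vs apothem 1.2 → ∉ W
#2 (1, 0, 0, 1): internal (1.7071, 0.7071); octagon support 1.7071 vs apothem 1.2 → ∉ W
#3 (-1, 0, 0, 0): internal (-1.0000, 0.0000); octagon support 1.0000 vs apothem 1.2 → ∈ W
#4 (-1, -1, -1, -1): internal (-1.0000, -0.4142); octagon support 1.0000 vs apothem 1.2 → ∈ W

3, 4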